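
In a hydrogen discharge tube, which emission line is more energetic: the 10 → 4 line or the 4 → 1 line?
4 → 1

Calculate the energy for each transition:

Transition 10 → 4:
ΔE₁ = |E_4 - E_10| = |-13.6057/4² - (-13.6057/10²)|
ΔE₁ = |-0.850356250 - (-0.136057000)| = 0.714299 eV

Transition 4 → 1:
ΔE₂ = |E_1 - E_4| = |-13.6057/1² - (-13.6057/4²)|
ΔE₂ = |-13.605700000 - (-0.850356250)| = 12.755344 eV

Since 12.755344 eV > 0.714299 eV, the transition 4 → 1 emits the more energetic photon.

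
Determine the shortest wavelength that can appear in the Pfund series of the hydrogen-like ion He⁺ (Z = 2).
569.540707 nm

The series limit corresponds to the transition from n = ∞ to n = 5.
This is the highest energy (shortest wavelength) transition in the Pfund series.

E_∞ = 0 eV
E_5 = -13.6057 × 2² / 5² = -2.1769120000 eV

Energy at series limit:
ΔE = E_∞ - E_5 = 0 - (-2.1769120000) = 2.1769120000 eV
λ = hc/E = 1239.84 eV·nm / 2.1769120000 eV = 569.540707 nm

This energy equals the ionization energy from the n = 5 state of He⁺.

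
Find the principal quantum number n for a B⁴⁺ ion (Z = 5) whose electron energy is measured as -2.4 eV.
n = 12

The exact energy levels follow E_n = -13.6057 Z² / n² eV with Z = 5.

The measured value (-2.4 eV) is reported to only 2 significant figures, so we must test candidate n values and see which one matches to that precision.

Candidate energies:
  n = 10:  E = -13.6057 × 5² / 10² = -3.40143 eV
  n = 11:  E = -13.6057 × 5² / 11² = -2.81110 eV
  n = 12:  E = -13.6057 × 5² / 12² = -2.36210 eV  ← matches
  n = 13:  E = -13.6057 × 5² / 13² = -2.01268 eV
  n = 14:  E = -13.6057 × 5² / 14² = -1.73542 eV

Checking against the measurement of -2.4 eV (2 sig figs), only n = 12 agrees:
E_12 = -2.36210 eV, which rounds to -2.4 eV ✓

Therefore n = 12.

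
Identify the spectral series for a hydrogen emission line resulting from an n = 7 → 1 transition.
Lyman series

The spectral series in hydrogen are named based on the final (lower) energy level:
- Lyman series: n_final = 1 (ultraviolet)
- Balmer series: n_final = 2 (visible/near-UV)
- Paschen series: n_final = 3 (infrared)
- Brackett series: n_final = 4 (infrared)
- Pfund series: n_final = 5 (far infrared)

Since this transition ends at n = 1, it belongs to the Lyman series.

For reference, this 7 → 1 line has photon energy
ΔE = 13.6057 eV × (1/1² - 1/7²) = 13.328033 eV,
corresponding to wavelength λ = hc/ΔE = 1239.84 eV·nm / 13.328033 eV = 93.0250 nm in the ultraviolet region.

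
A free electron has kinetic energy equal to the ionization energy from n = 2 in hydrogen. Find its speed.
1.094e+06 m/s (or 0.36% of c)

The binding energy at n = 2 for hydrogen is:
E_2 = -13.6057/2² = -3.401425 eV
|E_2| = 3.401425 eV

Convert to Joules:
KE = 3.401425 eV × (1.602177 × 10⁻¹⁹ J/eV) = 5.44968e-19 J

Using KE = ½mv²:
v = √(2·KE/m_e)
v = √(2 × 5.44968e-19 J / 9.10938 × 10⁻³¹ kg)
v = 1.094e+06 m/s

This is approximately 0.36% the speed of light.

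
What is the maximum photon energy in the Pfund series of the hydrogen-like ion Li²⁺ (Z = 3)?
4.89805 eV

The series limit corresponds to the transition from n = ∞ to n = 5.
This is the highest energy (shortest wavelength) transition in the Pfund series.

E_∞ = 0 eV
E_5 = -13.6057 × 3² / 5² = -4.89805 eV

Energy at series limit:
ΔE = E_∞ - E_5 = 0 - (-4.89805) = 4.89805 eV

This energy equals the ionization energy from the n = 5 state of Li²⁺.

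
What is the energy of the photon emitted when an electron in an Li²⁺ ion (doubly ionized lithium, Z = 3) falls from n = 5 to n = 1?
117.55325 eV

The energy levels are E_n = -13.6057 Z² eV / n².

Energy at n = 5: E_5 = -13.6057 × 3² / 5² = -4.89805200 eV
Energy at n = 1: E_1 = -13.6057 × 3² / 1² = -122.45130000 eV

For emission (electron falling to lower state), the photon energy is:
E_photon = E_5 - E_1 = |-4.89805200 - (-122.45130000)|
E_photon = 117.55325 eV

This energy is carried away by the emitted photon.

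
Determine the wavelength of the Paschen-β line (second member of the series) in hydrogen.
1281.46659 nm

The lines of a series are numbered from the longest wavelength (smallest ΔE) outward; the second line is the transition from n = n_f + 2 to n_f.
The Paschen series has all transitions ending at n_f = 3.

For H, the second line (β-line) is the jump from n = 5 to n = 3:
E_5 = -13.6057 / 5² = -0.54422800000 eV
E_3 = -13.6057 / 3² = -1.51174444444 eV
ΔE = E_5 - E_3 = 0.96751644444 eV

λ = hc/E = 1239.84 eV·nm / 0.96751644444 eV
λ = 1281.46659 nm

This is the β-line of the Paschen series in H.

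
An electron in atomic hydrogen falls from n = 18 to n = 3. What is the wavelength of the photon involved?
843.5712 nm

First, find the transition energy using E_n = -13.6057 / n² eV:
E_18 = -13.6057 / 18² = -0.04199290 eV
E_3 = -13.6057 / 3² = -1.51174444 eV

Photon energy: |ΔE| = |E_3 - E_18| = 1.46975154 eV

Convert to wavelength using E = hc/λ with hc = 1239.84 eV·nm:
λ = hc/E = 1239.84 eV·nm / 1.46975154 eV
λ = 843.5712 nm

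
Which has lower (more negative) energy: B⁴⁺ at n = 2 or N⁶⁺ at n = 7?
B⁴⁺ at n = 2 (E = -85.0356 eV)

Using E_n = -13.6057 Z² / n² eV:

B⁴⁺ (Z = 5) at n = 2:
E = -13.6057 × 5² / 2² = -13.6057 × 25 / 4 = -85.0356250 eV

N⁶⁺ (Z = 7) at n = 7:
E = -13.6057 × 7² / 7² = -13.6057 × 49 / 49 = -13.6057000 eV

Since -85.0356250 eV < -13.6057000 eV,
B⁴⁺ at n = 2 is more tightly bound (requires more energy to ionize).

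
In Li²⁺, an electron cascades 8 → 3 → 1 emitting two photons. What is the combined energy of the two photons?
120.5380 eV

The energy levels of Li²⁺ are E_n = -13.6057 × 3² / n² eV.

First transition (8 → 3):
ΔE₁ = |E_3 - E_8|
ΔE₁ = |-13.6057000000 - (-1.9133015625)| = 11.6923984 eV

Second transition (3 → 1):
ΔE₂ = |E_1 - E_3|
ΔE₂ = |-122.4513000000 - (-13.6057000000)| = 108.8456000 eV

Total energy released:
E_total = ΔE₁ + ΔE₂ = 11.6923984 + 108.8456000 = 120.5380 eV

Note: This equals the direct transition 8 → 1: 120.5380 eV ✓
Energy is conserved regardless of the path taken.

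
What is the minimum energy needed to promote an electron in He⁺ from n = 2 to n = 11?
13.16 eV

The energy levels of a hydrogen-like atom are E_n = -13.6057 Z² eV / n².

Energy at n = 2: E_2 = -13.6057 × 2² / 2² = -13.60570 eV
Energy at n = 11: E_11 = -13.6057 × 2² / 11² = -0.44978 eV

The excitation energy is the difference:
ΔE = E_11 - E_2
ΔE = -0.44978 - (-13.60570)
ΔE = 13.16 eV

Since this is positive, energy must be absorbed (photon absorption).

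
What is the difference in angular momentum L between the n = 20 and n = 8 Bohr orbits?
1.27e-33 J·s (or 12ℏ)

In the Bohr model, L_n = nℏ where ℏ = 1.0546e-34 J·s.

L_20 = 20ℏ = 2.1092e-33 J·s
L_8 = 8ℏ = 8.4368e-34 J·s

ΔL = L_20 - L_8 = (20 - 8)ℏ = 12ℏ
ΔL = 12 × 1.0546e-34 J·s = 1.27e-33 J·s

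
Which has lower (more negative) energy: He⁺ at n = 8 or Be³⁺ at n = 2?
Be³⁺ at n = 2 (E = -54.423 eV)

Using E_n = -13.6057 Z² / n² eV:

He⁺ (Z = 2) at n = 8:
E = -13.6057 × 2² / 8² = -13.6057 × 4 / 64 = -0.850356 eV

Be³⁺ (Z = 4) at n = 2:
E = -13.6057 × 4² / 2² = -13.6057 × 16 / 4 = -54.422800 eV

Since -54.422800 eV < -0.850356 eV,
Be³⁺ at n = 2 is more tightly bound (requires more energy to ionize).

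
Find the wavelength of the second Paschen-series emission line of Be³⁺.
80.091662 nm

The lines of a series are numbered from the longest wavelength (smallest ΔE) outward; the second line is the transition from n = n_f + 2 to n_f.
The Paschen series has all transitions ending at n_f = 3.

For Be³⁺ (Z = 4), the second line (β-line) is the jump from n = 5 to n = 3:
E_5 = -13.6057 × 4² / 5² = -8.70764800 eV
E_3 = -13.6057 × 4² / 3² = -24.18791111 eV
ΔE = E_5 - E_3 = 15.48026311 eV

λ = hc/E = 1239.84 eV·nm / 15.48026311 eV
λ = 80.091662 nm

This is the β-line of the Paschen series in Be³⁺.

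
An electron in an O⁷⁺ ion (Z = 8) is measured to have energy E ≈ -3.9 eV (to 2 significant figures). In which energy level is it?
n = 15

The exact energy levels follow E_n = -13.6057 Z² / n² eV with Z = 8.

The measured value (-3.9 eV) is reported to only 2 significant figures, so we must test candidate n values and see which one matches to that precision.

Candidate energies:
  n = 13:  E = -13.6057 × 8² / 13² = -5.15245 eV
  n = 14:  E = -13.6057 × 8² / 14² = -4.44268 eV
  n = 15:  E = -13.6057 × 8² / 15² = -3.87007 eV  ← matches
  n = 16:  E = -13.6057 × 8² / 16² = -3.40143 eV
  n = 17:  E = -13.6057 × 8² / 17² = -3.01303 eV

Checking against the measurement of -3.9 eV (2 sig figs), only n = 15 agrees:
E_15 = -3.87007 eV, which rounds to -3.9 eV ✓

Therefore n = 15.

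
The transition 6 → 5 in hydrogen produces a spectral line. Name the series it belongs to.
Pfund series

The spectral series in hydrogen are named based on the final (lower) energy level:
- Lyman series: n_final = 1 (ultraviolet)
- Balmer series: n_final = 2 (visible/near-UV)
- Paschen series: n_final = 3 (infrared)
- Brackett series: n_final = 4 (infrared)
- Pfund series: n_final = 5 (far infrared)

Since this transition ends at n = 5, it belongs to the Pfund series.

For reference, this 6 → 5 line has photon energy
ΔE = 13.6057 eV × (1/5² - 1/6²) = 0.16629188889 eV,
corresponding to wavelength λ = hc/ΔE = 1239.84 eV·nm / 0.16629188889 eV = 7455.80562 nm in the far infrared region.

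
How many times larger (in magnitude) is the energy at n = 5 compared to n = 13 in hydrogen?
6.7600

Using E_n = -13.6057 Z² / n² eV with Z = 1:

E_5 = -13.6057 / 5² = -13.6057 / 25 = -0.5442280000 eV
E_13 = -13.6057 / 13² = -13.6057 / 169 = -0.0805071006 eV

The ratio is:
E_5/E_13 = (-0.5442280000) / (-0.0805071006)
E_5/E_13 = (-13.6057/25) / (-13.6057/169)
E_5/E_13 = 169/25
E_5/E_13 = 6.7600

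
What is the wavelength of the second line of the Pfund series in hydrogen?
4651.25 nm

The lines of a series are numbered from the longest wavelength (smallest ΔE) outward; the second line is the transition from n = n_f + 2 to n_f.
The Pfund series has all transitions ending at n_f = 5.

For H, the second line (β-line) is the jump from n = 7 to n = 5:
E_7 = -13.6057 / 7² = -0.27766735 eV
E_5 = -13.6057 / 5² = -0.54422800 eV
ΔE = E_7 - E_5 = 0.26656065 eV

λ = hc/E = 1239.84 eV·nm / 0.26656065 eV
λ = 4651.25 nm

This is the β-line of the Pfund series in H.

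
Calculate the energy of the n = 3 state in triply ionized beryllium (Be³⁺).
-24.187911 eV

For hydrogen-like ions, the energy levels scale with Z²:
E_n = -13.6057 Z² / n² eV

For Be³⁺ (Z = 4) at n = 3:
E_3 = -13.6057 × 4² / 3²
E_3 = -13.6057 × 16 / 9
E_3 = -217.6912 / 9
E_3 = -24.187911 eV

The energy is 16 times more negative than hydrogen at the same n due to the stronger nuclear charge.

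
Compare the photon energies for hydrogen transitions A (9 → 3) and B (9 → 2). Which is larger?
9 → 2

Calculate the energy for each transition:

Transition 9 → 3:
ΔE₁ = |E_3 - E_9| = |-13.6057/3² - (-13.6057/9²)|
ΔE₁ = |-1.5117444444 - (-0.1679716049)| = 1.3437728 eV

Transition 9 → 2:
ΔE₂ = |E_2 - E_9| = |-13.6057/2² - (-13.6057/9²)|
ΔE₂ = |-3.4014250000 - (-0.1679716049)| = 3.2334534 eV

Since 3.2334534 eV > 1.3437728 eV, the transition 9 → 2 emits the more energetic photon.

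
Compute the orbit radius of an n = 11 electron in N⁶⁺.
0.91472 nm (or 9.14721 Å)

The Bohr radius formula is:
r_n = n² a₀ / Z

where a₀ = 0.05291772 nm is the Bohr radius.

For N⁶⁺ (Z = 7) at n = 11:
r_11 = 11² × 0.05291772 nm / 7
r_11 = 121 × 0.05291772 nm / 7
r_11 = 6.403044 nm / 7
r_11 = 0.91472 nm

The electron orbits at approximately 0.91472 nm from the nucleus.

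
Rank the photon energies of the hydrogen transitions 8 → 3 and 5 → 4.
8 → 3

Calculate the energy for each transition:

Transition 8 → 3:
ΔE₁ = |E_3 - E_8| = |-13.6057/3² - (-13.6057/8²)|
ΔE₁ = |-1.5117444444 - (-0.2125890625)| = 1.2991554 eV

Transition 5 → 4:
ΔE₂ = |E_4 - E_5| = |-13.6057/4² - (-13.6057/5²)|
ΔE₂ = |-0.8503562500 - (-0.5442280000)| = 0.3061283 eV

Since 1.2991554 eV > 0.3061283 eV, the transition 8 → 3 emits the more energetic photon.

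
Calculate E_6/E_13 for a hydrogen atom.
4.69

Using E_n = -13.6057 Z² / n² eV with Z = 1:

E_6 = -13.6057 / 6² = -13.6057 / 36 = -0.37793611 eV
E_13 = -13.6057 / 13² = -13.6057 / 169 = -0.08050710 eV

The ratio is:
E_6/E_13 = (-0.37793611) / (-0.08050710)
E_6/E_13 = (-13.6057/36) / (-13.6057/169)
E_6/E_13 = 169/36
E_6/E_13 = 4.69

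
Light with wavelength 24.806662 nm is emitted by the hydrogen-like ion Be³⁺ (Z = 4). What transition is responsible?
n = 7 → n = 2

First, find the photon energy from the wavelength (hc = 1239.84 eV·nm):
E = hc/λ = 1239.84 eV·nm / 24.806662 nm = 49.980122 eV

The energy levels of Be³⁺ satisfy E_n = -13.6057 × 4² / n² eV, so an emission n_i → n_f releases
ΔE = 13.6057 × 4² × (1/n_f² − 1/n_i²) eV.

Setting ΔE equal to the photon energy:
1/n_f² − 1/n_i² = 49.980122 / (13.6057 × 4²) = 0.22959183

Since 1/n_i² must be positive, we need 1/n_f² > 0.22959183, i.e. n_f ≤ 2. For each allowed n_f, solve n_i = (1/n_f² − 0.22959183)^(−1/2) and check whether it is a whole number:
  n_f = 1: 1/n_i² = 1.00000000 − 0.22959183 = 0.77040817 → n_i = 1.139  (not an integer) ✗
  n_f = 2: 1/n_i² = 0.25000000 − 0.22959183 = 0.02040817 → n_i = 7.000  → integer, n_i = 7 ✓

Only n_f = 2 gives an integer upper level, n_i = 7.

The transition is from n = 7 to n = 2 (emission).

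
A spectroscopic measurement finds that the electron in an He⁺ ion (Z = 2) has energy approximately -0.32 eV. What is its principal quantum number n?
n = 13

The exact energy levels follow E_n = -13.6057 Z² / n² eV with Z = 2.

The measured value (-0.32 eV) is reported to only 2 significant figures, so we must test candidate n values and see which one matches to that precision.

Candidate energies:
  n = 11:  E = -13.6057 × 2² / 11² = -0.44978 eV
  n = 12:  E = -13.6057 × 2² / 12² = -0.37794 eV
  n = 13:  E = -13.6057 × 2² / 13² = -0.32203 eV  ← matches
  n = 14:  E = -13.6057 × 2² / 14² = -0.27767 eV
  n = 15:  E = -13.6057 × 2² / 15² = -0.24188 eV

Checking against the measurement of -0.32 eV (2 sig figs), only n = 13 agrees:
E_13 = -0.32203 eV, which rounds to -0.32 eV ✓

Therefore n = 13.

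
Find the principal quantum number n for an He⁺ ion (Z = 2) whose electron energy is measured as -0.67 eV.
n = 9

The exact energy levels follow E_n = -13.6057 Z² / n² eV with Z = 2.

The measured value (-0.67 eV) is reported to only 2 significant figures, so we must test candidate n values and see which one matches to that precision.

Candidate energies:
  n = 7:  E = -13.6057 × 2² / 7² = -1.11067 eV
  n = 8:  E = -13.6057 × 2² / 8² = -0.85036 eV
  n = 9:  E = -13.6057 × 2² / 9² = -0.67189 eV  ← matches
  n = 10:  E = -13.6057 × 2² / 10² = -0.54423 eV
  n = 11:  E = -13.6057 × 2² / 11² = -0.44978 eV

Checking against the measurement of -0.67 eV (2 sig figs), only n = 9 agrees:
E_9 = -0.67189 eV, which rounds to -0.67 eV ✓

Therefore n = 9.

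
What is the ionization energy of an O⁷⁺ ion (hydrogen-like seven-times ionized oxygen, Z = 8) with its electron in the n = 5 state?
34.831 eV

The ionization energy is the energy needed to remove the electron completely (n → ∞).

For a hydrogen-like ion with Z = 8, E_n = -13.6057 Z² / n² eV.

At n = 5: E_5 = -13.6057 × 8² / 5² = -34.830592 eV
At n = ∞: E_∞ = 0 eV

Ionization energy = E_∞ - E_5 = 0 - (-34.830592) = 34.830592 eV
Ionization energy ≈ 34.831 eV

This is also called the binding energy of the electron in state n = 5.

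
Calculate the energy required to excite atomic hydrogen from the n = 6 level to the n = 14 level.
0.308519 eV

The energy levels of a hydrogen-like atom are E_n = -13.6057 eV / n².

Energy at n = 6: E_6 = -13.6057 / 6² = -0.377936111 eV
Energy at n = 14: E_14 = -13.6057 / 14² = -0.069416837 eV

The excitation energy is the difference:
ΔE = E_14 - E_6
ΔE = -0.069416837 - (-0.377936111)
ΔE = 0.308519 eV

Since this is positive, energy must be absorbed (photon absorption).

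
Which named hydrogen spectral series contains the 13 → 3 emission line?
Paschen series

The spectral series in hydrogen are named based on the final (lower) energy level:
- Lyman series: n_final = 1 (ultraviolet)
- Balmer series: n_final = 2 (visible/near-UV)
- Paschen series: n_final = 3 (infrared)
- Brackett series: n_final = 4 (infrared)
- Pfund series: n_final = 5 (far infrared)

Since this transition ends at n = 3, it belongs to the Paschen series.

For reference, this 13 → 3 line has photon energy
ΔE = 13.6057 eV × (1/3² - 1/13²) = 1.43123734 eV,
corresponding to wavelength λ = hc/ΔE = 1239.84 eV·nm / 1.43123734 eV = 866.2714 nm in the infrared region.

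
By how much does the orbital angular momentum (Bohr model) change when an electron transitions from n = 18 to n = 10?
8.44e-34 J·s (or 8ℏ)

In the Bohr model, L_n = nℏ where ℏ = 1.0546e-34 J·s.

L_18 = 18ℏ = 1.8983e-33 J·s
L_10 = 10ℏ = 1.0546e-33 J·s

ΔL = L_18 - L_10 = (18 - 10)ℏ = 8ℏ
ΔL = 8 × 1.0546e-34 J·s = 8.44e-34 J·s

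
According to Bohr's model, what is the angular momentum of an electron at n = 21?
2.2146e-33 J·s (or 21ℏ)

In the Bohr model, angular momentum is quantized:
L = nℏ

where ℏ = h/(2π) = 1.054572e-34 J·s

For n = 21:
L = 21 × 1.054572e-34 J·s
L = 2.2146e-33 J·s

This can also be written as L = 21ℏ.
The angular momentum is an integer multiple of the reduced Planck constant.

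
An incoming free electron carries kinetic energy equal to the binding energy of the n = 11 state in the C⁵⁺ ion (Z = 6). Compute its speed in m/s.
1.1933e+06 m/s (or 0.398% of c)

The binding energy at n = 11 for C⁵⁺ is:
E_11 = -13.6057 × 6²/11² = -4.0479769 eV
|E_11| = 4.0479769 eV

Convert to Joules:
KE = 4.0479769 eV × (1.602177 × 10⁻¹⁹ J/eV) = 6.485575e-19 J

Using KE = ½mv²:
v = √(2·KE/m_e)
v = √(2 × 6.485575e-19 J / 9.10938 × 10⁻³¹ kg)
v = 1.1933e+06 m/s

This is approximately 0.398% the speed of light.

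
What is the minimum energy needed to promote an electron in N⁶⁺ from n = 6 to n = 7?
4.913169 eV

The energy levels of a hydrogen-like atom are E_n = -13.6057 Z² eV / n².

Energy at n = 6: E_6 = -13.6057 × 7² / 6² = -18.518869444 eV
Energy at n = 7: E_7 = -13.6057 × 7² / 7² = -13.605700000 eV

The excitation energy is the difference:
ΔE = E_7 - E_6
ΔE = -13.605700000 - (-18.518869444)
ΔE = 4.913169 eV

Since this is positive, energy must be absorbed (photon absorption).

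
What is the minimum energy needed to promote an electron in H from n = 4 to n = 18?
0.808 eV

The energy levels of a hydrogen-like atom are E_n = -13.6057 eV / n².

Energy at n = 4: E_4 = -13.6057 / 4² = -0.850356 eV
Energy at n = 18: E_18 = -13.6057 / 18² = -0.041993 eV

The excitation energy is the difference:
ΔE = E_18 - E_4
ΔE = -0.041993 - (-0.850356)
ΔE = 0.808 eV

Since this is positive, energy must be absorbed (photon absorption).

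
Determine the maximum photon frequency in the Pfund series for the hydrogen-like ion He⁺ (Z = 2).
5.26e+14 Hz

The series limit corresponds to the transition from n = ∞ to n = 5.
This is the highest energy (shortest wavelength) transition in the Pfund series.

E_∞ = 0 eV
E_5 = -13.6057 × 2² / 5² = -2.17691 eV

Energy at series limit:
ΔE = E_∞ - E_5 = 0 - (-2.17691) = 2.17691 eV
E = 2.17691 eV × (1.602177 × 10⁻¹⁹ J/eV) = 3.4878e-19 J
f = E/h = 3.4878e-19 J / (6.62607 × 10⁻³⁴ J·s) = 5.26e+14 Hz

This energy equals the ionization energy from the n = 5 state of He⁺.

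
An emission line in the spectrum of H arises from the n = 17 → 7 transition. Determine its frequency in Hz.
5.57561e+13 Hz

First, find the transition energy:
E_17 = -13.6057 / 17² = -0.047078547 eV
E_7 = -13.6057 / 7² = -0.277667347 eV
|ΔE| = |E_7 - E_17| = 0.230588800 eV

Convert to Joules: E = 0.230588800 eV × (1.602177 × 10⁻¹⁹ J/eV) = 3.6944407e-20 J

Using E = hf:
f = E/h = 3.6944407e-20 J / (6.62607 × 10⁻³⁴ J·s)
f = 5.57561e+13 Hz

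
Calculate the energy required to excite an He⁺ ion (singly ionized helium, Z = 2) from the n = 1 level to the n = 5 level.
52.24589 eV

The energy levels of a hydrogen-like atom are E_n = -13.6057 Z² eV / n².

Energy at n = 1: E_1 = -13.6057 × 2² / 1² = -54.42280000 eV
Energy at n = 5: E_5 = -13.6057 × 2² / 5² = -2.17691200 eV

The excitation energy is the difference:
ΔE = E_5 - E_1
ΔE = -2.17691200 - (-54.42280000)
ΔE = 52.24589 eV

Since this is positive, energy must be absorbed (photon absorption).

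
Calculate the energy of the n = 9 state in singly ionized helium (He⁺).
-0.6719 eV

For hydrogen-like ions, the energy levels scale with Z²:
E_n = -13.6057 Z² / n² eV

For He⁺ (Z = 2) at n = 9:
E_9 = -13.6057 × 2² / 9²
E_9 = -13.6057 × 4 / 81
E_9 = -54.4228 / 81
E_9 = -0.6719 eV

The energy is 4 times more negative than hydrogen at the same n due to the stronger nuclear charge.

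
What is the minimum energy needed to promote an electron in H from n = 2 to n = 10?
3.265 eV

The energy levels of a hydrogen-like atom are E_n = -13.6057 eV / n².

Energy at n = 2: E_2 = -13.6057 / 2² = -3.401425 eV
Energy at n = 10: E_10 = -13.6057 / 10² = -0.136057 eV

The excitation energy is the difference:
ΔE = E_10 - E_2
ΔE = -0.136057 - (-3.401425)
ΔE = 3.265 eV

Since this is positive, energy must be absorbed (photon absorption).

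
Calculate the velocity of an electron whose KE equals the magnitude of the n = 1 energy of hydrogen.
2.188e+06 m/s (or 0.72974% of c)

The binding energy at n = 1 for hydrogen is:
E_1 = -13.6057/1² = -13.6057000 eV
|E_1| = 13.6057000 eV

Convert to Joules:
KE = 13.6057000 eV × (1.602177 × 10⁻¹⁹ J/eV) = 2.17987e-18 J

Using KE = ½mv²:
v = √(2·KE/m_e)
v = √(2 × 2.17987e-18 J / 9.10938 × 10⁻³¹ kg)
v = 2.188e+06 m/s

This is approximately 0.72974% the speed of light.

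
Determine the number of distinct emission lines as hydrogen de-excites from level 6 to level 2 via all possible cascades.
10

The electron can occupy levels n = 2, 3, ..., 6 during de-excitation — that is m = 6 - 2 + 1 = 5 distinct levels.

The number of distinct spectral lines equals the number of ways to choose 2 of these m levels (each pair gives one possible emission transition):

Number of lines = m(m-1)/2 = 5×4/2 = 10

These correspond to all possible transitions between the 5 levels:
6 → 5, 6 → 4, 6 → 3, 6 → 2, 5 → 4, 5 → 3, 5 → 2, 4 → 3...

Each transition produces a photon with a unique energy (and thus wavelength). This count does not depend on Z.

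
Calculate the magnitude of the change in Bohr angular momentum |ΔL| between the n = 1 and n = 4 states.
3.16372e-34 J·s (or 3ℏ)

In the Bohr model, L_n = nℏ where ℏ = 1.0545718e-34 J·s.

L_4 = 4ℏ = 4.2182872e-34 J·s
L_1 = 1ℏ = 1.0545718e-34 J·s

ΔL = L_4 - L_1 = (4 - 1)ℏ = 3ℏ
ΔL = 3 × 1.0545718e-34 J·s = 3.16372e-34 J·s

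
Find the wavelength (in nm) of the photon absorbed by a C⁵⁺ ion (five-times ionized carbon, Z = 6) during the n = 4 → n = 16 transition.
43.201 nm

First, find the transition energy using E_n = -13.6057 Z² / n² eV:
E_4 = -13.6057 × 6² / 4² = -30.61283 eV
E_16 = -13.6057 × 6² / 16² = -1.91330 eV

Photon energy: |ΔE| = |E_16 - E_4| = 28.69953 eV

Convert to wavelength using E = hc/λ with hc = 1239.84 eV·nm:
λ = hc/E = 1239.84 eV·nm / 28.69953 eV
λ = 43.201 nm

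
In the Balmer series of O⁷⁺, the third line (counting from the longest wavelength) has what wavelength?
6.7802 nm

The lines of a series are numbered from the longest wavelength (smallest ΔE) outward; the third line is the transition from n = n_f + 3 to n_f.
The Balmer series has all transitions ending at n_f = 2.

For O⁷⁺ (Z = 8), the third line (γ-line) is the jump from n = 5 to n = 2:
E_5 = -13.6057 × 8² / 5² = -34.830592 eV
E_2 = -13.6057 × 8² / 2² = -217.691200 eV
ΔE = E_5 - E_2 = 182.860608 eV

λ = hc/E = 1239.84 eV·nm / 182.860608 eV
λ = 6.7802 nm

This is the γ-line of the Balmer series in O⁷⁺.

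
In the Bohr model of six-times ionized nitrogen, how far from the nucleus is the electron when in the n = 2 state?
0.0302 nm (or 0.3024 Å)

The Bohr radius formula is:
r_n = n² a₀ / Z

where a₀ = 0.0529177 nm is the Bohr radius.

For N⁶⁺ (Z = 7) at n = 2:
r_2 = 2² × 0.0529177 nm / 7
r_2 = 4 × 0.0529177 nm / 7
r_2 = 0.21167 nm / 7
r_2 = 0.0302 nm

The electron orbits at approximately 0.0302 nm from the nucleus.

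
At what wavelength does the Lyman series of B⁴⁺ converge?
3.64506 nm

The series limit corresponds to the transition from n = ∞ to n = 1.
This is the highest energy (shortest wavelength) transition in the Lyman series.

E_∞ = 0 eV
E_1 = -13.6057 × 5² / 1² = -340.1425000 eV

Energy at series limit:
ΔE = E_∞ - E_1 = 0 - (-340.1425000) = 340.1425000 eV
λ = hc/E = 1239.84 eV·nm / 340.1425000 eV = 3.64506 nm

This energy equals the ionization energy from the n = 1 state of B⁴⁺.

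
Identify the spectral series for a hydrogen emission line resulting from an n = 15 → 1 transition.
Lyman series

The spectral series in hydrogen are named based on the final (lower) energy level:
- Lyman series: n_final = 1 (ultraviolet)
- Balmer series: n_final = 2 (visible/near-UV)
- Paschen series: n_final = 3 (infrared)
- Brackett series: n_final = 4 (infrared)
- Pfund series: n_final = 5 (far infrared)

Since this transition ends at n = 1, it belongs to the Lyman series.

For reference, this 15 → 1 line has photon energy
ΔE = 13.6057 eV × (1/1² - 1/15²) = 13.5452 eV,
corresponding to wavelength λ = hc/ΔE = 1239.84 eV·nm / 13.5452 eV = 91.53 nm in the ultraviolet region.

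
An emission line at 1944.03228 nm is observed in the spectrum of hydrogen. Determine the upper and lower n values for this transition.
n = 8 → n = 4

First, find the photon energy from the wavelength (hc = 1239.84 eV·nm):
E = hc/λ = 1239.84 eV·nm / 1944.03228 nm = 0.63776719 eV

The energy levels of hydrogen satisfy E_n = -13.6057 / n² eV, so an emission n_i → n_f releases
ΔE = 13.6057 × (1/n_f² − 1/n_i²) eV.

Setting ΔE equal to the photon energy:
1/n_f² − 1/n_i² = 0.63776719 / 13.6057 = 0.046875000

Since 1/n_i² must be positive, we need 1/n_f² > 0.046875000, i.e. n_f ≤ 4. For each allowed n_f, solve n_i = (1/n_f² − 0.046875000)^(−1/2) and check whether it is a whole number:
  n_f = 1: 1/n_i² = 1.000000000 − 0.046875000 = 0.953125000 → n_i = 1.024  (not an integer) ✗
  n_f = 2: 1/n_i² = 0.250000000 − 0.046875000 = 0.203125000 → n_i = 2.219  (not an integer) ✗
  n_f = 3: 1/n_i² = 0.111111111 − 0.046875000 = 0.064236111 → n_i = 3.946  (not an integer) ✗
  n_f = 4: 1/n_i² = 0.062500000 − 0.046875000 = 0.015625000 → n_i = 8.000  → integer, n_i = 8 ✓

Only n_f = 4 gives an integer upper level, n_i = 8.

The transition is from n = 8 to n = 4 (emission).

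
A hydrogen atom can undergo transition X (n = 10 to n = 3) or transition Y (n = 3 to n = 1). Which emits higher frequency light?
3 → 1

Calculate the energy for each transition:

Transition 10 → 3:
ΔE₁ = |E_3 - E_10| = |-13.6057/3² - (-13.6057/10²)|
ΔE₁ = |-1.51174444444 - (-0.13605700000)| = 1.37568744 eV

Transition 3 → 1:
ΔE₂ = |E_1 - E_3| = |-13.6057/1² - (-13.6057/3²)|
ΔE₂ = |-13.60570000000 - (-1.51174444444)| = 12.09395556 eV

Since 12.09395556 eV > 1.37568744 eV, the transition 3 → 1 emits the more energetic photon.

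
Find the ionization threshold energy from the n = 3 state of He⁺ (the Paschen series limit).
6.05 eV

The series limit corresponds to the transition from n = ∞ to n = 3.
This is the highest energy (shortest wavelength) transition in the Paschen series.

E_∞ = 0 eV
E_3 = -13.6057 × 2² / 3² = -6.05 eV

Energy at series limit:
ΔE = E_∞ - E_3 = 0 - (-6.05) = 6.05 eV

This energy equals the ionization energy from the n = 3 state of He⁺.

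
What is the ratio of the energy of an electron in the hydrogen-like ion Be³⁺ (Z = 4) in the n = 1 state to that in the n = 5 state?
25.00

Using E_n = -13.6057 Z² / n² eV with Z = 4:

E_1 = -13.6057 × 4² / 1² = -217.6912 / 1 = -217.69120000 eV
E_5 = -13.6057 × 4² / 5² = -217.6912 / 25 = -8.70764800 eV

The ratio is:
E_1/E_5 = (-217.69120000) / (-8.70764800)
E_1/E_5 = (-217.6912/1) / (-217.6912/25)
E_1/E_5 = 25/1
E_1/E_5 = 25.00
(Note: the Z² factors cancel in the ratio.)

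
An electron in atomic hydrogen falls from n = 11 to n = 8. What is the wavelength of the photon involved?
12380.416 nm

First, find the transition energy using E_n = -13.6057 / n² eV:
E_11 = -13.6057 / 11² = -0.1124438017 eV
E_8 = -13.6057 / 8² = -0.2125890625 eV

Photon energy: |ΔE| = |E_8 - E_11| = 0.1001452608 eV

Convert to wavelength using E = hc/λ with hc = 1239.84 eV·nm:
λ = hc/E = 1239.84 eV·nm / 0.1001452608 eV
λ = 12380.416 nm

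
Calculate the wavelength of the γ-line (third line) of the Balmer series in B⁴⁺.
17.357431 nm

The lines of a series are numbered from the longest wavelength (smallest ΔE) outward; the third line is the transition from n = n_f + 3 to n_f.
The Balmer series has all transitions ending at n_f = 2.

For B⁴⁺ (Z = 5), the third line (γ-line) is the jump from n = 5 to n = 2:
E_5 = -13.6057 × 5² / 5² = -13.60570000 eV
E_2 = -13.6057 × 5² / 2² = -85.03562500 eV
ΔE = E_5 - E_2 = 71.42992500 eV

λ = hc/E = 1239.84 eV·nm / 71.42992500 eV
λ = 17.357431 nm

This is the γ-line of the Balmer series in B⁴⁺.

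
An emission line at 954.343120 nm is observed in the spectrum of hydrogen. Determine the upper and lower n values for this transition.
n = 8 → n = 3

First, find the photon energy from the wavelength (hc = 1239.84 eV·nm):
E = hc/λ = 1239.84 eV·nm / 954.343120 nm = 1.2991554 eV

The energy levels of hydrogen satisfy E_n = -13.6057 / n² eV, so an emission n_i → n_f releases
ΔE = 13.6057 × (1/n_f² − 1/n_i²) eV.

Setting ΔE equal to the photon energy:
1/n_f² − 1/n_i² = 1.2991554 / 13.6057 = 0.095486112

Since 1/n_i² must be positive, we need 1/n_f² > 0.095486112, i.e. n_f ≤ 3. For each allowed n_f, solve n_i = (1/n_f² − 0.095486112)^(−1/2) and check whether it is a whole number:
  n_f = 1: 1/n_i² = 1.000000000 − 0.095486112 = 0.904513888 → n_i = 1.051  (not an integer) ✗
  n_f = 2: 1/n_i² = 0.250000000 − 0.095486112 = 0.154513888 → n_i = 2.544  (not an integer) ✗
  n_f = 3: 1/n_i² = 0.111111111 − 0.095486112 = 0.015624999 → n_i = 8.000  → integer, n_i = 8 ✓

Only n_f = 3 gives an integer upper level, n_i = 8.

The transition is from n = 8 to n = 3 (emission).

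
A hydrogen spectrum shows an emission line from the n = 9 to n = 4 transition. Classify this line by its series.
Brackett series

The spectral series in hydrogen are named based on the final (lower) energy level:
- Lyman series: n_final = 1 (ultraviolet)
- Balmer series: n_final = 2 (visible/near-UV)
- Paschen series: n_final = 3 (infrared)
- Brackett series: n_final = 4 (infrared)
- Pfund series: n_final = 5 (far infrared)

Since this transition ends at n = 4, it belongs to the Brackett series.

For reference, this 9 → 4 line has photon energy
ΔE = 13.6057 eV × (1/4² - 1/9²) = 0.68238465 eV,
corresponding to wavelength λ = hc/ΔE = 1239.84 eV·nm / 0.68238465 eV = 1816.92 nm in the infrared region.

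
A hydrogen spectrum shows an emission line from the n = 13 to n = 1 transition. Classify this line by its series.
Lyman series

The spectral series in hydrogen are named based on the final (lower) energy level:
- Lyman series: n_final = 1 (ultraviolet)
- Balmer series: n_final = 2 (visible/near-UV)
- Paschen series: n_final = 3 (infrared)
- Brackett series: n_final = 4 (infrared)
- Pfund series: n_final = 5 (far infrared)

Since this transition ends at n = 1, it belongs to the Lyman series.

For reference, this 13 → 1 line has photon energy
ΔE = 13.6057 eV × (1/1² - 1/13²) = 13.52519290 eV,
corresponding to wavelength λ = hc/ΔE = 1239.84 eV·nm / 13.52519290 eV = 91.668933 nm in the ultraviolet region.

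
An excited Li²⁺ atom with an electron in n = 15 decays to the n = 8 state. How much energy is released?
1.3691 eV

The energy levels are E_n = -13.6057 Z² eV / n².

Energy at n = 15: E_15 = -13.6057 × 3² / 15² = -0.5442280 eV
Energy at n = 8: E_8 = -13.6057 × 3² / 8² = -1.9133016 eV

For emission (electron falling to lower state), the photon energy is:
E_photon = E_15 - E_8 = |-0.5442280 - (-1.9133016)|
E_photon = 1.3691 eV

This energy is carried away by the emitted photon.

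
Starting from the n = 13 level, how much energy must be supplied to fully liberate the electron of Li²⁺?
0.724564 eV

The ionization energy is the energy needed to remove the electron completely (n → ∞).

For a hydrogen-like ion with Z = 3, E_n = -13.6057 Z² / n² eV.

At n = 13: E_13 = -13.6057 × 3² / 13² = -0.724563905 eV
At n = ∞: E_∞ = 0 eV

Ionization energy = E_∞ - E_13 = 0 - (-0.724563905) = 0.724563905 eV
Ionization energy ≈ 0.724564 eV

This is also called the binding energy of the electron in state n = 13.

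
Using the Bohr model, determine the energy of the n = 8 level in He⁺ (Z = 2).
-0.850356 eV

For hydrogen-like ions, the energy levels scale with Z²:
E_n = -13.6057 Z² / n² eV

For He⁺ (Z = 2) at n = 8:
E_8 = -13.6057 × 2² / 8²
E_8 = -13.6057 × 4 / 64
E_8 = -54.4228 / 64
E_8 = -0.850356 eV

The energy is 4 times more negative than hydrogen at the same n due to the stronger nuclear charge.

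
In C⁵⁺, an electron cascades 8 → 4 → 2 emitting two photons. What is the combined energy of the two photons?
114.80 eV

The energy levels of C⁵⁺ are E_n = -13.6057 × 6² / n² eV.

First transition (8 → 4):
ΔE₁ = |E_4 - E_8|
ΔE₁ = |-30.61282500 - (-7.65320625)| = 22.95962 eV

Second transition (4 → 2):
ΔE₂ = |E_2 - E_4|
ΔE₂ = |-122.45130000 - (-30.61282500)| = 91.83848 eV

Total energy released:
E_total = ΔE₁ + ΔE₂ = 22.95962 + 91.83848 = 114.80 eV

Note: This equals the direct transition 8 → 2: 114.80 eV ✓
Energy is conserved regardless of the path taken.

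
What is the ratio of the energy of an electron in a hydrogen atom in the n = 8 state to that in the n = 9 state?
1.265625

Using E_n = -13.6057 Z² / n² eV with Z = 1:

E_8 = -13.6057 / 8² = -13.6057 / 64 = -0.212589063 eV
E_9 = -13.6057 / 9² = -13.6057 / 81 = -0.167971605 eV

The ratio is:
E_8/E_9 = (-0.212589063) / (-0.167971605)
E_8/E_9 = (-13.6057/64) / (-13.6057/81)
E_8/E_9 = 81/64
E_8/E_9 = 1.265625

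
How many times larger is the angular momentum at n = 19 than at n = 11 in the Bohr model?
1.727273

In the Bohr model, L_n = nℏ, so the ratio is purely the ratio of quantum numbers:

L_19/L_11 = 19ℏ / 11ℏ = 19/11 = 1.727273

The angular momentum scales linearly with n.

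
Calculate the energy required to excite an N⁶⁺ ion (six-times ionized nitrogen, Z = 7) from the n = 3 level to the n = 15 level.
71.112 eV

The energy levels of a hydrogen-like atom are E_n = -13.6057 Z² eV / n².

Energy at n = 3: E_3 = -13.6057 × 7² / 3² = -74.075478 eV
Energy at n = 15: E_15 = -13.6057 × 7² / 15² = -2.963019 eV

The excitation energy is the difference:
ΔE = E_15 - E_3
ΔE = -2.963019 - (-74.075478)
ΔE = 71.112 eV

Since this is positive, energy must be absorbed (photon absorption).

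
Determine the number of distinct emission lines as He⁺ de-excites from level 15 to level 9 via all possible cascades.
21

The electron can occupy levels n = 9, 10, ..., 15 during de-excitation — that is m = 15 - 9 + 1 = 7 distinct levels.

The number of distinct spectral lines equals the number of ways to choose 2 of these m levels (each pair gives one possible emission transition):

Number of lines = m(m-1)/2 = 7×6/2 = 21

These correspond to all possible transitions between the 7 levels:
15 → 14, 15 → 13, 15 → 12, 15 → 11, 15 → 10, 15 → 9, 14 → 13, 14 → 12...

Each transition produces a photon with a unique energy (and thus wavelength). This count does not depend on Z.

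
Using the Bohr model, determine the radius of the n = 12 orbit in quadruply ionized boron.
1.5240 nm (or 15.2403 Å)

The Bohr radius formula is:
r_n = n² a₀ / Z

where a₀ = 0.0529177 nm is the Bohr radius.

For B⁴⁺ (Z = 5) at n = 12:
r_12 = 12² × 0.0529177 nm / 5
r_12 = 144 × 0.0529177 nm / 5
r_12 = 7.62015 nm / 5
r_12 = 1.5240 nm

The electron orbits at approximately 1.5240 nm from the nucleus.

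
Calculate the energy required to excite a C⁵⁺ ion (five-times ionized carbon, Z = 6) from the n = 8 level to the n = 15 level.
5.476 eV

The energy levels of a hydrogen-like atom are E_n = -13.6057 Z² eV / n².

Energy at n = 8: E_8 = -13.6057 × 6² / 8² = -7.653206 eV
Energy at n = 15: E_15 = -13.6057 × 6² / 15² = -2.176912 eV

The excitation energy is the difference:
ΔE = E_15 - E_8
ΔE = -2.176912 - (-7.653206)
ΔE = 5.476 eV

Since this is positive, energy must be absorbed (photon absorption).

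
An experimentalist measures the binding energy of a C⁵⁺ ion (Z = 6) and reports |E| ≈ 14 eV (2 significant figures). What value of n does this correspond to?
n = 6

The exact energy levels follow E_n = -13.6057 Z² / n² eV with Z = 6.

The measured value (-14 eV) is reported to only 2 significant figures, so we must test candidate n values and see which one matches to that precision.

Candidate energies:
  n = 4:  E = -13.6057 × 6² / 4² = -30.61283 eV
  n = 5:  E = -13.6057 × 6² / 5² = -19.59221 eV
  n = 6:  E = -13.6057 × 6² / 6² = -13.60570 eV  ← matches
  n = 7:  E = -13.6057 × 6² / 7² = -9.99602 eV
  n = 8:  E = -13.6057 × 6² / 8² = -7.65321 eV

Checking against the measurement of -14 eV (2 sig figs), only n = 6 agrees:
E_6 = -13.60570 eV, which rounds to -14 eV ✓

Therefore n = 6.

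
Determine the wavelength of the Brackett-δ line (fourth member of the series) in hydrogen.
1944.0323 nm

The lines of a series are numbered from the longest wavelength (smallest ΔE) outward; the fourth line is the transition from n = n_f + 4 to n_f.
The Brackett series has all transitions ending at n_f = 4.

For H, the fourth line (δ-line) is the jump from n = 8 to n = 4:
E_8 = -13.6057 / 8² = -0.2125890625 eV
E_4 = -13.6057 / 4² = -0.8503562500 eV
ΔE = E_8 - E_4 = 0.6377671875 eV

λ = hc/E = 1239.84 eV·nm / 0.6377671875 eV
λ = 1944.0323 nm

This is the δ-line of the Brackett series in H.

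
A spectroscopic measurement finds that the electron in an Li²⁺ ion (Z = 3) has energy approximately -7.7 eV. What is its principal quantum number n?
n = 4

The exact energy levels follow E_n = -13.6057 Z² / n² eV with Z = 3.

The measured value (-7.7 eV) is reported to only 2 significant figures, so we must test candidate n values and see which one matches to that precision.

Candidate energies:
  n = 2:  E = -13.6057 × 3² / 2² = -30.61283 eV
  n = 3:  E = -13.6057 × 3² / 3² = -13.60570 eV
  n = 4:  E = -13.6057 × 3² / 4² = -7.65321 eV  ← matches
  n = 5:  E = -13.6057 × 3² / 5² = -4.89805 eV
  n = 6:  E = -13.6057 × 3² / 6² = -3.40143 eV

Checking against the measurement of -7.7 eV (2 sig figs), only n = 4 agrees:
E_4 = -7.65321 eV, which rounds to -7.7 eV ✓

Therefore n = 4.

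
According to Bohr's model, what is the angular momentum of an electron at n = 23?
2.43e-33 J·s (or 23ℏ)

In the Bohr model, angular momentum is quantized:
L = nℏ

where ℏ = h/(2π) = 1.0546e-34 J·s

For n = 23:
L = 23 × 1.0546e-34 J·s
L = 2.43e-33 J·s

This can also be written as L = 23ℏ.
The angular momentum is an integer multiple of the reduced Planck constant.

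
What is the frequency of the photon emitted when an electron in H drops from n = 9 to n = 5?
9.0978e+13 Hz

First, find the transition energy:
E_9 = -13.6057 / 9² = -0.16797160 eV
E_5 = -13.6057 / 5² = -0.54422800 eV
|ΔE| = |E_5 - E_9| = 0.37625640 eV

Convert to Joules: E = 0.37625640 eV × (1.602177 × 10⁻¹⁹ J/eV) = 6.028294e-20 J

Using E = hf:
f = E/h = 6.028294e-20 J / (6.62607 × 10⁻³⁴ J·s)
f = 9.0978e+13 Hz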